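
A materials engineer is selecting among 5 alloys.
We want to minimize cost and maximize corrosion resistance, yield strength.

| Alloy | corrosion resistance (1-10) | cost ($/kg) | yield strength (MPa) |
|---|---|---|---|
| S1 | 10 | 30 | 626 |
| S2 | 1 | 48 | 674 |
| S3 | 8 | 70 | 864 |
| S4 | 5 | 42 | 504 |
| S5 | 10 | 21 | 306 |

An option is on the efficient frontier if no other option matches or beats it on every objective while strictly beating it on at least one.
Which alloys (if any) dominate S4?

S1: corrosion resistance 10≥5, cost 30≤42, yield strength 626≥504 — dominates S4.
Others (S2, S3, S5) are each worse than S4 on at least one objective.

S1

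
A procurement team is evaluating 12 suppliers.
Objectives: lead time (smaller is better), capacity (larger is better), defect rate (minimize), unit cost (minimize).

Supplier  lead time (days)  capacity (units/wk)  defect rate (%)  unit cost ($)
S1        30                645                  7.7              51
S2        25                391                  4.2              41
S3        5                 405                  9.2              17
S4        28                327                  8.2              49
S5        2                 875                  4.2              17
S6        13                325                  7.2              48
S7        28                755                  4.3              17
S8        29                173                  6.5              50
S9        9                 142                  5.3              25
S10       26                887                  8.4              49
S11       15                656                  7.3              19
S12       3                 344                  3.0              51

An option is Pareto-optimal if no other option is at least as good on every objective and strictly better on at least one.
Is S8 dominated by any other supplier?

S2 vs S8: lead time 25≤29, capacity 391≥173, defect rate 4.2≤6.5, unit cost 41≤50 — S2 is at least as good on every objective and strictly better on at least one, so S2 dominates S8.

Yes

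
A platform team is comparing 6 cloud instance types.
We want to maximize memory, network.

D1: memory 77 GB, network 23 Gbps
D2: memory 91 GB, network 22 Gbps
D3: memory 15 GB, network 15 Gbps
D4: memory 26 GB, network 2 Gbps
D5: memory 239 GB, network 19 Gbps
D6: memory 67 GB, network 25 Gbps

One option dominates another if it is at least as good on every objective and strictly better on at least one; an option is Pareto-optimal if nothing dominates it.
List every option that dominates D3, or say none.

D1: memory 77≥15, network 23≥15 — dominates D3.
D2: memory 91≥15, network 22≥15 — dominates D3.
D5: memory 239≥15, network 19≥15 — dominates D3.
D6: memory 67≥15, network 25≥15 — dominates D3.
Others (D4) are each worse than D3 on at least one objective.

D1, D2, D5, D6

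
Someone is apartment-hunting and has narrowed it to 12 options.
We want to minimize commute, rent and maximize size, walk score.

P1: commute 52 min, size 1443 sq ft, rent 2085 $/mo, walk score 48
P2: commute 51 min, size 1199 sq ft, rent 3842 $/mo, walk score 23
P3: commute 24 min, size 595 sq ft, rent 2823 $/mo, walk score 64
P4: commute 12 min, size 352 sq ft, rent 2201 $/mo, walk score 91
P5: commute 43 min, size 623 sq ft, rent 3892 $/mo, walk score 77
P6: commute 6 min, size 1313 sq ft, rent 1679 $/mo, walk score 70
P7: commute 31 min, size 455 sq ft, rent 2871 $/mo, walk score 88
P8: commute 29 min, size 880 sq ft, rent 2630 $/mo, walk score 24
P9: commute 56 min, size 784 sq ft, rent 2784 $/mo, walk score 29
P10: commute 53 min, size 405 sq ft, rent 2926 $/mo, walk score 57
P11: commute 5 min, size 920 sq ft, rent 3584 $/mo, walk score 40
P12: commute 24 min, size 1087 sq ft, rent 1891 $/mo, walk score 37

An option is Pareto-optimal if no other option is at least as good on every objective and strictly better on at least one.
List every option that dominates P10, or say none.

P3, P6, P7

P3: commute 24≤53, size 595≥405, rent 2823≤2926, walk score 64≥57 — dominates P10.
P6: commute 6≤53, size 1313≥405, rent 1679≤2926, walk score 70≥57 — dominates P10.
P7: commute 31≤53, size 455≥405, rent 2871≤2926, walk score 88≥57 — dominates P10.
Others (P1, P2, P4, P5, P8, P9, P11, P12) are each worse than P10 on at least one objective.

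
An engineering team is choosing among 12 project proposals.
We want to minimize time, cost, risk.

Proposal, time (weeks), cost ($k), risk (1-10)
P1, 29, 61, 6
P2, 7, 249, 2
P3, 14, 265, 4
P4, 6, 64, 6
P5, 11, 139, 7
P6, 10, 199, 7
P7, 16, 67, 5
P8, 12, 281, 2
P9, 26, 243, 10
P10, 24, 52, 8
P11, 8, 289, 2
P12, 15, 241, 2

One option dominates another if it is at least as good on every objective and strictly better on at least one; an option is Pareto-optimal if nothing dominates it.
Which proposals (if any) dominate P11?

P2

P2: time 7≤8, cost 249≤289, risk 2≤2 — dominates P11.
Others (P1, P3, P4, P5, P6, P7, P8, P9, P10, P12) are each worse than P11 on at least one objective.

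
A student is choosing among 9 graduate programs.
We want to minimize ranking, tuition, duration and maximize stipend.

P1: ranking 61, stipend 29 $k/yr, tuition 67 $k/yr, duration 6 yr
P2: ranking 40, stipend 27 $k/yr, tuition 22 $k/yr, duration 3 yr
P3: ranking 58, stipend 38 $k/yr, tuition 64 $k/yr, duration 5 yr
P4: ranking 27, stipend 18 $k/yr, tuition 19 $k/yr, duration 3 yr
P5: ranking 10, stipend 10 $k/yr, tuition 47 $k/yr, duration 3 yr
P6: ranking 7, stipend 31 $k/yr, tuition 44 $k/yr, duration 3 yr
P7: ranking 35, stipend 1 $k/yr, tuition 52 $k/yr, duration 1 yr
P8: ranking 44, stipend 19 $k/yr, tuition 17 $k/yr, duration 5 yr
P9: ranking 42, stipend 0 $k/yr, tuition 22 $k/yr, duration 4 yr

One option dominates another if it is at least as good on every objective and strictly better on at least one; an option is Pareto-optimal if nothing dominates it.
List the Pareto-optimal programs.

P2, P3, P4, P6, P7, P8

P1: dominated by P3 (ranking 58≤61, stipend 38≥29, tuition 64≤67, duration 5≤6).
P2: not dominated.
P3: not dominated (best stipend).
P4: not dominated.
P5: dominated by P6 (ranking 7≤10, stipend 31≥10, tuition 44≤47, duration 3≤3).
P6: not dominated (best ranking).
P7: not dominated (best duration).
P8: not dominated (best tuition).
P9: dominated by P2 (ranking 40≤42, stipend 27≥0, tuition 22≤22, duration 3≤4).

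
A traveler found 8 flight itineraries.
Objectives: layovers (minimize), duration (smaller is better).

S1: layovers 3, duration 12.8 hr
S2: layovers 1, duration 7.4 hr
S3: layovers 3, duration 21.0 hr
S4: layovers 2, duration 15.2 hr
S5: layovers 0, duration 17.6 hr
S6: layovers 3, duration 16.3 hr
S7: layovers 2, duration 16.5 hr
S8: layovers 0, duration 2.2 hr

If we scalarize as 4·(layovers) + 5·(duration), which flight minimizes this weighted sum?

S1: 4·3 + 5·12.8 = 76.0
S2: 4·1 + 5·7.4 = 41.0
S3: 4·3 + 5·21.0 = 117.0
S4: 4·2 + 5·15.2 = 84.0
S5: 4·0 + 5·17.6 = 88.0
S6: 4·3 + 5·16.3 = 93.5
S7: 4·2 + 5·16.5 = 90.5
S8: 4·0 + 5·2.2 = 11.0
Lowest: S8 at 11.0.

S8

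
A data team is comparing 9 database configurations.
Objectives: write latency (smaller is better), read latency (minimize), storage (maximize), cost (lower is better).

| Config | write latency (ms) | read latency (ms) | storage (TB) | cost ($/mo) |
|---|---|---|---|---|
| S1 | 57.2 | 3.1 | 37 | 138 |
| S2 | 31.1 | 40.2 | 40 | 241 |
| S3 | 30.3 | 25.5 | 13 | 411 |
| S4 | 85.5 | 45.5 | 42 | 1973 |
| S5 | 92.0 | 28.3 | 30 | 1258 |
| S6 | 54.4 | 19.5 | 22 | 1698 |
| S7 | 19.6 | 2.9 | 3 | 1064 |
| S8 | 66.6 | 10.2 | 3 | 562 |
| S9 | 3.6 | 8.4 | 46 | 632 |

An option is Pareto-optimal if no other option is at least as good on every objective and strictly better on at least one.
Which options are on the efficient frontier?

S1: not dominated (best cost).
S2: not dominated.
S3: not dominated.
S4: dominated by S9 (write latency 3.6≤85.5, read latency 8.4≤45.5, storage 46≥42, cost 632≤1973).
S5: dominated by S1 (write latency 57.2≤92.0, read latency 3.1≤28.3, storage 37≥30, cost 138≤1258).
S6: dominated by S9 (write latency 3.6≤54.4, read latency 8.4≤19.5, storage 46≥22, cost 632≤1698).
S7: not dominated (best read latency).
S8: dominated by S1 (write latency 57.2≤66.6, read latency 3.1≤10.2, storage 37≥3, cost 138≤562).
S9: not dominated (best write latency).

S1, S2, S3, S7, S9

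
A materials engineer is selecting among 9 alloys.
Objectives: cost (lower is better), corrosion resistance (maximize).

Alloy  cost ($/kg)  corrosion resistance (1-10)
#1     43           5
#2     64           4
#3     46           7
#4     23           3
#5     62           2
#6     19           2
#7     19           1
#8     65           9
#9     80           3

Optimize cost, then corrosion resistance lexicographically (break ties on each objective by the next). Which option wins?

#6

First minimize cost: best is 19, kept {#6, #7}.
Then maximize corrosion resistance: best is 2, kept {#6}.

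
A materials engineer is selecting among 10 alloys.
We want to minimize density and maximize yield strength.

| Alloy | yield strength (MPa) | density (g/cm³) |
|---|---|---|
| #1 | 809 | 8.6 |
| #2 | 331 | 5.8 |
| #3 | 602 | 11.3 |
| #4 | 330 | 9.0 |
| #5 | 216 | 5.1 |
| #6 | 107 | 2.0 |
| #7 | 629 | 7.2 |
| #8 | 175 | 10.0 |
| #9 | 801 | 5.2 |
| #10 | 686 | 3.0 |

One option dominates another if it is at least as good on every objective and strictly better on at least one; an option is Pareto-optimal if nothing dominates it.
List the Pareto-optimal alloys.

#1: not dominated (best yield strength).
#2: dominated by #9 (yield strength 801≥331, density 5.2≤5.8).
#3: dominated by #1 (yield strength 809≥602, density 8.6≤11.3).
#4: dominated by #1 (yield strength 809≥330, density 8.6≤9.0).
#5: dominated by #10 (yield strength 686≥216, density 3.0≤5.1).
#6: not dominated (best density).
#7: dominated by #9 (yield strength 801≥629, density 5.2≤7.2).
#8: dominated by #1 (yield strength 809≥175, density 8.6≤10.0).
#9: not dominated.
#10: not dominated.

#1, #6, #9, #10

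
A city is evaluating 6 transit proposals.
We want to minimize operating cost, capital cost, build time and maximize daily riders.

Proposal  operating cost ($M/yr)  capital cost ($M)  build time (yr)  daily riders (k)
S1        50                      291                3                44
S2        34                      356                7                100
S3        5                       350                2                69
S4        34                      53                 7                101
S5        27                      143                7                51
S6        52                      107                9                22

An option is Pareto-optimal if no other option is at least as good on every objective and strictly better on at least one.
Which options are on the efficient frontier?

S1, S3, S4, S5

S1: not dominated.
S2: dominated by S4 (operating cost 34≤34, capital cost 53≤356, build time 7≤7, daily riders 101≥100).
S3: not dominated (best operating cost).
S4: not dominated (best capital cost).
S5: not dominated.
S6: dominated by S4 (operating cost 34≤52, capital cost 53≤107, build time 7≤9, daily riders 101≥22).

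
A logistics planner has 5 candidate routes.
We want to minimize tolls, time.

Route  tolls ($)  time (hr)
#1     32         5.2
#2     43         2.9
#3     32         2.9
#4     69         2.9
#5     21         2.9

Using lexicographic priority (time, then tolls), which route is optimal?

First minimize time: best is 2.9, kept {#2, #3, #4, #5}.
Then minimize tolls: best is 21, kept {#5}.

#5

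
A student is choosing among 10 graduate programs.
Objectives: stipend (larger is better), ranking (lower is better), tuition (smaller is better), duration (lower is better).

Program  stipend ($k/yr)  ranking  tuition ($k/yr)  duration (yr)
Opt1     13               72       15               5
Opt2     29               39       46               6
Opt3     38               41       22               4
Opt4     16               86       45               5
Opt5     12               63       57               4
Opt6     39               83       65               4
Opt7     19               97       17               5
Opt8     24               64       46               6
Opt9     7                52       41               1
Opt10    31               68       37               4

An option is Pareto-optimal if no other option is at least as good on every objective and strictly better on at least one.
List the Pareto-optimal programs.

Opt1, Opt2, Opt3, Opt6, Opt7, Opt9

Opt1: not dominated (best tuition).
Opt2: not dominated (best ranking).
Opt3: not dominated.
Opt4: dominated by Opt3 (stipend 38≥16, ranking 41≤86, tuition 22≤45, duration 4≤5).
Opt5: dominated by Opt3 (stipend 38≥12, ranking 41≤63, tuition 22≤57, duration 4≤4).
Opt6: not dominated (best stipend).
Opt7: not dominated.
Opt8: dominated by Opt2 (stipend 29≥24, ranking 39≤64, tuition 46≤46, duration 6≤6).
Opt9: not dominated (best duration).
Opt10: dominated by Opt3 (stipend 38≥31, ranking 41≤68, tuition 22≤37, duration 4≤4).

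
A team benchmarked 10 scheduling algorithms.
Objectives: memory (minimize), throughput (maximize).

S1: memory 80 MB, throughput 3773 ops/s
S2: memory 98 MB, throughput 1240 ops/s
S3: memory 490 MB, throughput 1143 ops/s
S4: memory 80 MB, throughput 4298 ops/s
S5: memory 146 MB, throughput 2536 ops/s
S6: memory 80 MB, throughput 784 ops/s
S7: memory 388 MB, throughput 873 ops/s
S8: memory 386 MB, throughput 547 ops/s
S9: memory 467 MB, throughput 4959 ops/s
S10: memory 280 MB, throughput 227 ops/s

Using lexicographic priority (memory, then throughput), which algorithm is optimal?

S4

First minimize memory: best is 80, kept {S1, S4, S6}.
Then maximize throughput: best is 4298, kept {S4}.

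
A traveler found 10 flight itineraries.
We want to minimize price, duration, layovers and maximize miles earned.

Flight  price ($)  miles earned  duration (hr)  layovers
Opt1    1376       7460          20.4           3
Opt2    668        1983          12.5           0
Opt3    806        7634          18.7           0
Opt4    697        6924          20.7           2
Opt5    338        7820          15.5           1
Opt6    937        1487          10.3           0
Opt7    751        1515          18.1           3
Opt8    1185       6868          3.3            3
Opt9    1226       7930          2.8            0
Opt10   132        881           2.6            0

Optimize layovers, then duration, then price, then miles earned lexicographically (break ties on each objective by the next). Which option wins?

First minimize layovers: best is 0, kept {Opt2, Opt3, Opt6, Opt9, Opt10}.
Then minimize duration: best is 2.6, kept {Opt10}.

Opt10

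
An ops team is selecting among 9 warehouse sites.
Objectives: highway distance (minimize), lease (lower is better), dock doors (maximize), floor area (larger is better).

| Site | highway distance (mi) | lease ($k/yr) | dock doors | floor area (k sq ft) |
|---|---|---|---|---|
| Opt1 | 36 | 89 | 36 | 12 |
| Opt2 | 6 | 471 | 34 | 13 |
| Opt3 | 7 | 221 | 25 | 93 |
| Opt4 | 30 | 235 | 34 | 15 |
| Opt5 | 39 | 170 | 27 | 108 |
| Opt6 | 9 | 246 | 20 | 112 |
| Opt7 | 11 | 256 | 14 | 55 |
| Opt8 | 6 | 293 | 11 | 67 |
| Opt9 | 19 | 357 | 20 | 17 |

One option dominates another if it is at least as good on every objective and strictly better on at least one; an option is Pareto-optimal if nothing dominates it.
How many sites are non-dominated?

Opt1: not dominated (best lease).
Opt2: not dominated.
Opt3: not dominated.
Opt4: not dominated.
Opt5: not dominated.
Opt6: not dominated (best floor area).
Opt7: dominated by Opt3 (highway distance 7≤11, lease 221≤256, dock doors 25≥14, floor area 93≥55).
Opt8: not dominated.
Opt9: dominated by Opt3 (highway distance 7≤19, lease 221≤357, dock doors 25≥20, floor area 93≥17).
Pareto-optimal: Opt1, Opt2, Opt3, Opt4, Opt5, Opt6, Opt8 → 7.

7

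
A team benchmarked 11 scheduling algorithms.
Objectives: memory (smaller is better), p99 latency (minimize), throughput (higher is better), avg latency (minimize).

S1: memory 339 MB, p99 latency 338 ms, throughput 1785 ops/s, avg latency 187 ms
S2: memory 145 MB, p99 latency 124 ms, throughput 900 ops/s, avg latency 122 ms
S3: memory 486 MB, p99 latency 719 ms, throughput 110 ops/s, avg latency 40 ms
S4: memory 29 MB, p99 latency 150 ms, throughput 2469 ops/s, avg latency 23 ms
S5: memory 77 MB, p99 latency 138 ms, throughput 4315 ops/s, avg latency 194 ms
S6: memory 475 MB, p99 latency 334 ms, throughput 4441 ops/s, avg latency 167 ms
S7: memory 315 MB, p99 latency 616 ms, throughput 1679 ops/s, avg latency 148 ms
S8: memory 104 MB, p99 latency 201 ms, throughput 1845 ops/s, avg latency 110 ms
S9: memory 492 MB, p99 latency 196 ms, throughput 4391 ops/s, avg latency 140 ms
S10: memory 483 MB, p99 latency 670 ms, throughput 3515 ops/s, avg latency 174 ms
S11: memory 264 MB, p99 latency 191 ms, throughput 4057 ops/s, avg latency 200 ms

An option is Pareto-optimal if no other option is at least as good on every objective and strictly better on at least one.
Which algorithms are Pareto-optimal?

S2, S4, S5, S6, S9

S1: dominated by S4 (memory 29≤339, p99 latency 150≤338, throughput 2469≥1785, avg latency 23≤187).
S2: not dominated (best p99 latency).
S3: dominated by S4 (memory 29≤486, p99 latency 150≤719, throughput 2469≥110, avg latency 23≤40).
S4: not dominated (best memory).
S5: not dominated.
S6: not dominated (best throughput).
S7: dominated by S4 (memory 29≤315, p99 latency 150≤616, throughput 2469≥1679, avg latency 23≤148).
S8: dominated by S4 (memory 29≤104, p99 latency 150≤201, throughput 2469≥1845, avg latency 23≤110).
S9: not dominated.
S10: dominated by S6 (memory 475≤483, p99 latency 334≤670, throughput 4441≥3515, avg latency 167≤174).
S11: dominated by S5 (memory 77≤264, p99 latency 138≤191, throughput 4315≥4057, avg latency 194≤200).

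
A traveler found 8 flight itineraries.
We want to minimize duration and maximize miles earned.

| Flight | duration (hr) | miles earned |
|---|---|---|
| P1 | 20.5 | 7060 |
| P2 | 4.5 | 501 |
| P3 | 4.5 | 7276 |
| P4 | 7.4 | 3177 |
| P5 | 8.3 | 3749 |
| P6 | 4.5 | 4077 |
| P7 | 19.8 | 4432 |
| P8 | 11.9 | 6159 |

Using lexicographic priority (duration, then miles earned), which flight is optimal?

P3

First minimize duration: best is 4.5, kept {P2, P3, P6}.
Then maximize miles earned: best is 7276, kept {P3}.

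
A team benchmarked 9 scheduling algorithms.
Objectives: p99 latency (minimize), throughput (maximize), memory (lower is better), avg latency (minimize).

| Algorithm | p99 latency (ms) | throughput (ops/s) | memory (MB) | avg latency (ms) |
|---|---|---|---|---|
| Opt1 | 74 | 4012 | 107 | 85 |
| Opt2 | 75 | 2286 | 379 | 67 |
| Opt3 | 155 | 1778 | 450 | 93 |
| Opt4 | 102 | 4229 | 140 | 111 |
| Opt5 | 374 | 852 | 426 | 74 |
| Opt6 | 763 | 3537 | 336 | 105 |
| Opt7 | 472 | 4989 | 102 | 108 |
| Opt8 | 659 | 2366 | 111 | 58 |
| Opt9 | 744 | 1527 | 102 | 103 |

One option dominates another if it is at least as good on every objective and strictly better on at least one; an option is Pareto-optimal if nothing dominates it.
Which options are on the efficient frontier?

Opt1: not dominated (best p99 latency).
Opt2: not dominated.
Opt3: dominated by Opt1 (p99 latency 74≤155, throughput 4012≥1778, memory 107≤450, avg latency 85≤93).
Opt4: not dominated.
Opt5: dominated by Opt2 (p99 latency 75≤374, throughput 2286≥852, memory 379≤426, avg latency 67≤74).
Opt6: dominated by Opt1 (p99 latency 74≤763, throughput 4012≥3537, memory 107≤336, avg latency 85≤105).
Opt7: not dominated (best throughput).
Opt8: not dominated (best avg latency).
Opt9: not dominated.

Opt1, Opt2, Opt4, Opt7, Opt8, Opt9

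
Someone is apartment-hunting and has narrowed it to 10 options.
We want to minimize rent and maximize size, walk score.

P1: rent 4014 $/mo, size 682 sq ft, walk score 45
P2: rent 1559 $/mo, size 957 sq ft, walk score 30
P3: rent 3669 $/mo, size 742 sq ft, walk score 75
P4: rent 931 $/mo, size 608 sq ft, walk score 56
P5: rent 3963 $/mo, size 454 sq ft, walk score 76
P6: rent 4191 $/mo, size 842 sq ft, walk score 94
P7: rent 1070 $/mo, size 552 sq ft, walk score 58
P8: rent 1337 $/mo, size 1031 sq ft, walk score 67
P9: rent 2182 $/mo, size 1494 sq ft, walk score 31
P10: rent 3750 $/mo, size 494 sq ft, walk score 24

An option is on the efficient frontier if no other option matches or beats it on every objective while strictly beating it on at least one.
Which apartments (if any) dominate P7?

P1: worse on rent (4014 vs 1070).
P2: worse on rent (1559 vs 1070).
P3: worse on rent (3669 vs 1070).
P4: worse on walk score (56 vs 58).
P5: worse on rent (3963 vs 1070).
P6: worse on rent (4191 vs 1070).
P8: worse on rent (1337 vs 1070).
P9: worse on rent (2182 vs 1070).
P10: worse on rent (3750 vs 1070).
No option dominates P7.

none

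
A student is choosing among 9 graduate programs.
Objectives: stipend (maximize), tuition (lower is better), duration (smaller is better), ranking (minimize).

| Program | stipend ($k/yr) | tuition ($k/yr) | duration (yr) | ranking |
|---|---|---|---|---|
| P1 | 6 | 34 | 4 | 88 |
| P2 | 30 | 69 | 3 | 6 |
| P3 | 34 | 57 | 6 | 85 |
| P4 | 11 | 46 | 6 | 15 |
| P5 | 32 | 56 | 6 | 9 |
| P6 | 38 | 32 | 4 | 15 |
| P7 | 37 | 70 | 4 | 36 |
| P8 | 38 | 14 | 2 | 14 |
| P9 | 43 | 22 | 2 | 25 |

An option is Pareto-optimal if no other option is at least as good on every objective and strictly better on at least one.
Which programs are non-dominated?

P2, P5, P8, P9

P1: dominated by P6 (stipend 38≥6, tuition 32≤34, duration 4≤4, ranking 15≤88).
P2: not dominated (best ranking).
P3: dominated by P6 (stipend 38≥34, tuition 32≤57, duration 4≤6, ranking 15≤85).
P4: dominated by P6 (stipend 38≥11, tuition 32≤46, duration 4≤6, ranking 15≤15).
P5: not dominated.
P6: dominated by P8 (stipend 38≥38, tuition 14≤32, duration 2≤4, ranking 14≤15).
P7: dominated by P6 (stipend 38≥37, tuition 32≤70, duration 4≤4, ranking 15≤36).
P8: not dominated (best tuition).
P9: not dominated (best stipend).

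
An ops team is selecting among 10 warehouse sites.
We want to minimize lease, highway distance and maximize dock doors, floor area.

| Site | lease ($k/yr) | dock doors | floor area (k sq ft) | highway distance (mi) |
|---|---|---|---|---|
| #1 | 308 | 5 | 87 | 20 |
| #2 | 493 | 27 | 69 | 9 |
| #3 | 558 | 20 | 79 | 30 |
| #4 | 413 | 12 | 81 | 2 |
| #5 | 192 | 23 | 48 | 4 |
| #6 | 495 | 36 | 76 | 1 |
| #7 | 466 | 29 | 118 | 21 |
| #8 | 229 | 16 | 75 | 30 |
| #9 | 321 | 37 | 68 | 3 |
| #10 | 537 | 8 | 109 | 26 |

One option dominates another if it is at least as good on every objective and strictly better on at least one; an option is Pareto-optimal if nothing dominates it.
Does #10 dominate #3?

#10 vs #3: #10 is worse on dock doors (8 vs 20), so it does not dominate #3.

No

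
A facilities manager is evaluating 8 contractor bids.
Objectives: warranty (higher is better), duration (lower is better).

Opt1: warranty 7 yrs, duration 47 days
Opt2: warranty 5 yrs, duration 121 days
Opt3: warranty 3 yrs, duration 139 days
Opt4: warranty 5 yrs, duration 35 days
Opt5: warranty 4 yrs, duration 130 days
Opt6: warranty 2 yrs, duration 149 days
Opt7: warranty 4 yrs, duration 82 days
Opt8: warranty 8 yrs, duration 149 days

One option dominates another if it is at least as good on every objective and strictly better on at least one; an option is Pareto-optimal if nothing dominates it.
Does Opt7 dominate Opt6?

Opt7 vs Opt6: warranty 4≥2, duration 82≤149 — Opt7 is at least as good on every objective with at least one strict improvement.

Yes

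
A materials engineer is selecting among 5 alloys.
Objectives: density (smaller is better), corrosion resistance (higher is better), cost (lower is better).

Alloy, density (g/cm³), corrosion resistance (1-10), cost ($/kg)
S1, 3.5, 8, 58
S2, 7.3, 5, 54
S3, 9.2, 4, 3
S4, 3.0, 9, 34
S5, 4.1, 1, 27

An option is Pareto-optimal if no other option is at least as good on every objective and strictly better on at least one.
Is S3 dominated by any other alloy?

S1: worse on cost (58 vs 3).
S2: worse on cost (54 vs 3).
S4: worse on cost (34 vs 3).
S5: worse on corrosion resistance (1 vs 4).
No option is at least as good as S3 on every objective and strictly better on one.

No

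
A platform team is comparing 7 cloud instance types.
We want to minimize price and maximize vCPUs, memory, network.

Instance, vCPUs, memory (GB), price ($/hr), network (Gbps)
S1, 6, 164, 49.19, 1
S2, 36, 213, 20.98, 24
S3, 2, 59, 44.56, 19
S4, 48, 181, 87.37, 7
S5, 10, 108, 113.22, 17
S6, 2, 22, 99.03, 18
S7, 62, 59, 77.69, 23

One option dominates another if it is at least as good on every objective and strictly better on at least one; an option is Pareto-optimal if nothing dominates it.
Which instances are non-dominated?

S1: dominated by S2 (vCPUs 36≥6, memory 213≥164, price 20.98≤49.19, network 24≥1).
S2: not dominated (best memory).
S3: dominated by S2 (vCPUs 36≥2, memory 213≥59, price 20.98≤44.56, network 24≥19).
S4: not dominated.
S5: dominated by S2 (vCPUs 36≥10, memory 213≥108, price 20.98≤113.22, network 24≥17).
S6: dominated by S2 (vCPUs 36≥2, memory 213≥22, price 20.98≤99.03, network 24≥18).
S7: not dominated (best vCPUs).

S2, S4, S7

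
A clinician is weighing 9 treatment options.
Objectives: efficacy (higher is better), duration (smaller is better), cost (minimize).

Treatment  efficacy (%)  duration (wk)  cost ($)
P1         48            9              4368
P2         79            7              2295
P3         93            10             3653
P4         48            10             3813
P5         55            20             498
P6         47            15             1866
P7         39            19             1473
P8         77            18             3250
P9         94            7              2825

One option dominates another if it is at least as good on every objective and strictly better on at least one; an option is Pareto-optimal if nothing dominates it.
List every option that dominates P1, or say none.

P2: efficacy 79≥48, duration 7≤9, cost 2295≤4368 — dominates P1.
P9: efficacy 94≥48, duration 7≤9, cost 2825≤4368 — dominates P1.
Others (P3, P4, P5, P6, P7, P8) are each worse than P1 on at least one objective.

P2, P9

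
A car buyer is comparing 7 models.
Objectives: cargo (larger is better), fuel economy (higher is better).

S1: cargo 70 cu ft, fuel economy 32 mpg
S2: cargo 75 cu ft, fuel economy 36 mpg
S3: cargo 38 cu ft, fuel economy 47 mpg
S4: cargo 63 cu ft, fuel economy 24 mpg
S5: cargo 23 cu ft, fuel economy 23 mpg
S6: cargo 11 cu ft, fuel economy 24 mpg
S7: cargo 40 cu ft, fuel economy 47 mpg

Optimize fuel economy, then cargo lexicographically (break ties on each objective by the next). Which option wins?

First maximize fuel economy: best is 47, kept {S3, S7}.
Then maximize cargo: best is 40, kept {S7}.

S7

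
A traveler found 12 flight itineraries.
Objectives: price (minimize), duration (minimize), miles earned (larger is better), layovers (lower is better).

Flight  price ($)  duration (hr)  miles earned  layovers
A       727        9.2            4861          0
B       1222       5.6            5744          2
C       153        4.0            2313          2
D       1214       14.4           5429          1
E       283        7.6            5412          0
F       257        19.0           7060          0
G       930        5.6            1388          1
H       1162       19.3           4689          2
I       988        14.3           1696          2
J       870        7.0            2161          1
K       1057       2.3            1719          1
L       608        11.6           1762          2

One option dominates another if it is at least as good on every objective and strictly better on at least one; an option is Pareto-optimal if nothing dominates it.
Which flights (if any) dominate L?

C, E

C: price 153≤608, duration 4.0≤11.6, miles earned 2313≥1762, layovers 2≤2 — dominates L.
E: price 283≤608, duration 7.6≤11.6, miles earned 5412≥1762, layovers 0≤2 — dominates L.
Others (A, B, D, F, G, H, I, J, K) are each worse than L on at least one objective.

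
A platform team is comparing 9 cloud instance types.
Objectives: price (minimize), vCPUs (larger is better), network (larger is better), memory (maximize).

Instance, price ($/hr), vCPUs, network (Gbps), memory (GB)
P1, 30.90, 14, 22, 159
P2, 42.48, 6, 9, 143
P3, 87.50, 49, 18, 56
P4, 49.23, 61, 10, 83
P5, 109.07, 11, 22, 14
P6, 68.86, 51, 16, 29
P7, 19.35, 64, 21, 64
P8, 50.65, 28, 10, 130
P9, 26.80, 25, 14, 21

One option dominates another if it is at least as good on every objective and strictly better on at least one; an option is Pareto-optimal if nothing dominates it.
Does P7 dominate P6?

P7 vs P6: price 19.35≤68.86, vCPUs 64≥51, network 21≥16, memory 64≥29 — P7 is at least as good on every objective with at least one strict improvement.

Yes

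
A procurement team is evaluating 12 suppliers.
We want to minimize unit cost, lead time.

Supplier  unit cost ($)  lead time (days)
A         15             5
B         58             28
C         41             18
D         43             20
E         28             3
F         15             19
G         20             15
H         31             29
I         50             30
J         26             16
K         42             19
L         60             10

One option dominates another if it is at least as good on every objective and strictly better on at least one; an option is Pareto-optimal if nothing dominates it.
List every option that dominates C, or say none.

A: unit cost 15≤41, lead time 5≤18 — dominates C.
E: unit cost 28≤41, lead time 3≤18 — dominates C.
G: unit cost 20≤41, lead time 15≤18 — dominates C.
J: unit cost 26≤41, lead time 16≤18 — dominates C.
Others (B, D, F, H, I, K, L) are each worse than C on at least one objective.

A, E, G, J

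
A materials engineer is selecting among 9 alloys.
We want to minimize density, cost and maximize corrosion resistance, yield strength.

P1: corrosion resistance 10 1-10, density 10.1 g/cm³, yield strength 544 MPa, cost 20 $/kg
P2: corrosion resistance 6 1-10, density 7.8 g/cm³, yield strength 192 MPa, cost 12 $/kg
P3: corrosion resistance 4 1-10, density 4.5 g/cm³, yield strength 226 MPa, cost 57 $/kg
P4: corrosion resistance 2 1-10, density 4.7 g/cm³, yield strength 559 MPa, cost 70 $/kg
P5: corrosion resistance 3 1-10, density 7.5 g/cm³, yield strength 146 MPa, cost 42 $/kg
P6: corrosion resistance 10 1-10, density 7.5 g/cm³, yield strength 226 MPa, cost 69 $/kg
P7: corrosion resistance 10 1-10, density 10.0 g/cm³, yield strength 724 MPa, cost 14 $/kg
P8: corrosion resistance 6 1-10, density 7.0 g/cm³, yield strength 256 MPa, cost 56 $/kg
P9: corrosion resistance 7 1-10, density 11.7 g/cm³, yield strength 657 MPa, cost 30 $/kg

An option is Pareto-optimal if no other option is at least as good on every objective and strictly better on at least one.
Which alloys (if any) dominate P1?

P7

P7: corrosion resistance 10≥10, density 10.0≤10.1, yield strength 724≥544, cost 14≤20 — dominates P1.
Others (P2, P3, P4, P5, P6, P8, P9) are each worse than P1 on at least one objective.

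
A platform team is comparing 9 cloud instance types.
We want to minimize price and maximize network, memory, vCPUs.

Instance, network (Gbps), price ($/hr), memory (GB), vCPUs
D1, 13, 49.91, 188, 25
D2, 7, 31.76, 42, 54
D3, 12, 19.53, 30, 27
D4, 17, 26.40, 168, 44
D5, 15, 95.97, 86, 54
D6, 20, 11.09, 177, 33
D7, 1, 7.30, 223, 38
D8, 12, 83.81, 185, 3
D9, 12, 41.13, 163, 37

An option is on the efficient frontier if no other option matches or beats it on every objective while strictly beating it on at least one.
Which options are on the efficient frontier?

D1: not dominated.
D2: not dominated.
D3: dominated by D6 (network 20≥12, price 11.09≤19.53, memory 177≥30, vCPUs 33≥27).
D4: not dominated.
D5: not dominated.
D6: not dominated (best network).
D7: not dominated (best price).
D8: dominated by D1 (network 13≥12, price 49.91≤83.81, memory 188≥185, vCPUs 25≥3).
D9: dominated by D4 (network 17≥12, price 26.40≤41.13, memory 168≥163, vCPUs 44≥37).

D1, D2, D4, D5, D6, D7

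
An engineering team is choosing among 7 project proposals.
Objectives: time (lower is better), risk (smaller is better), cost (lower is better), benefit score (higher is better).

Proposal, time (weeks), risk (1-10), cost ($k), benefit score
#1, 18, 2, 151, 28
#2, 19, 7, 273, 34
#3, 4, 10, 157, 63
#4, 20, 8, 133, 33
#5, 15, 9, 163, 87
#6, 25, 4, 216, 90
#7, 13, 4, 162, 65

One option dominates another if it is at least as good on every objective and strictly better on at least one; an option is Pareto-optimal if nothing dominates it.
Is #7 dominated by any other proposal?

#1: worse on time (18 vs 13).
#2: worse on time (19 vs 13).
#3: worse on risk (10 vs 4).
#4: worse on time (20 vs 13).
#5: worse on time (15 vs 13).
#6: worse on time (25 vs 13).
No option is at least as good as #7 on every objective and strictly better on one.

No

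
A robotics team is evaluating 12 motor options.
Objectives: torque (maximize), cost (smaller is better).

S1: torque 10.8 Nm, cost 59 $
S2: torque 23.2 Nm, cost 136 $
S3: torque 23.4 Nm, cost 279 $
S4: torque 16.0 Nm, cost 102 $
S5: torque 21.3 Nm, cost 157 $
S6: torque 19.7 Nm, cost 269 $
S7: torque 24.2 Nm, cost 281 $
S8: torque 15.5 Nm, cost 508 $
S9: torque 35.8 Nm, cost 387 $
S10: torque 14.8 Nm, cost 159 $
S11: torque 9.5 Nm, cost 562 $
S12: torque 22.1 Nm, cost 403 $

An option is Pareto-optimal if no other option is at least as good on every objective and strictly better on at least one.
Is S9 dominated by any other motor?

No

S1: worse on torque (10.8 vs 35.8).
S2: worse on torque (23.2 vs 35.8).
S3: worse on torque (23.4 vs 35.8).
S4: worse on torque (16.0 vs 35.8).
S5: worse on torque (21.3 vs 35.8).
S6: worse on torque (19.7 vs 35.8).
S7: worse on torque (24.2 vs 35.8).
S8: worse on torque (15.5 vs 35.8).
S10: worse on torque (14.8 vs 35.8).
S11: worse on torque (9.5 vs 35.8).
S12: worse on torque (22.1 vs 35.8).
No option is at least as good as S9 on every objective and strictly better on one.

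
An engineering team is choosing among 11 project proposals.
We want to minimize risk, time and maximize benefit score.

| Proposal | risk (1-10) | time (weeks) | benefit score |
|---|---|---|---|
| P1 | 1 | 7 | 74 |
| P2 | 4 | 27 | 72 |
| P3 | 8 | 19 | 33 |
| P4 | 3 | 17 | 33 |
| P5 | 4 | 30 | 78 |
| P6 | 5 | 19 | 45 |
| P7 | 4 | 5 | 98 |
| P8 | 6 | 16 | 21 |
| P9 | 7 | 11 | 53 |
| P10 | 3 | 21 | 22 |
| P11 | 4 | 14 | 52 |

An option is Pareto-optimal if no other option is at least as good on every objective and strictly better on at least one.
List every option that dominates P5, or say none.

P7

P7: risk 4≤4, time 5≤30, benefit score 98≥78 — dominates P5.
Others (P1, P2, P3, P4, P6, P8, P9, P10, P11) are each worse than P5 on at least one objective.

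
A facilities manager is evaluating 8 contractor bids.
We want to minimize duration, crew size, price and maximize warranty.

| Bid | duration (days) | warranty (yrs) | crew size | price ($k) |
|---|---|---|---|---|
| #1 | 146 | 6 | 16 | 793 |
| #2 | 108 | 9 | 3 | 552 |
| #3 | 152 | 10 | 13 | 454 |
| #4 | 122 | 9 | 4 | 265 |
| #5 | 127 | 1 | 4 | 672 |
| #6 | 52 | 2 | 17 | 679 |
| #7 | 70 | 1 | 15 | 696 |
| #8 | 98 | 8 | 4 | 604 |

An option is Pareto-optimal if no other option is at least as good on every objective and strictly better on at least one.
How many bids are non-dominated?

6

#1: dominated by #2 (duration 108≤146, warranty 9≥6, crew size 3≤16, price 552≤793).
#2: not dominated (best crew size).
#3: not dominated (best warranty).
#4: not dominated (best price).
#5: dominated by #2 (duration 108≤127, warranty 9≥1, crew size 3≤4, price 552≤672).
#6: not dominated (best duration).
#7: not dominated.
#8: not dominated.
Pareto-optimal: #2, #3, #4, #6, #7, #8 → 6.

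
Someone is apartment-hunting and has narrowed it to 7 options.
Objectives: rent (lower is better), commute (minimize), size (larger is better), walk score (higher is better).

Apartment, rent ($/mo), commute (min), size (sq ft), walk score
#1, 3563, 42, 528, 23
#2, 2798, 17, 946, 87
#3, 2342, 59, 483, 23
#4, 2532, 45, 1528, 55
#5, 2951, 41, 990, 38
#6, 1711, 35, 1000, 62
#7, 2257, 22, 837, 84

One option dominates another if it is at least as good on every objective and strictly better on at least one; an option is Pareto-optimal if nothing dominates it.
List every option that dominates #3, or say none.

#6: rent 1711≤2342, commute 35≤59, size 1000≥483, walk score 62≥23 — dominates #3.
#7: rent 2257≤2342, commute 22≤59, size 837≥483, walk score 84≥23 — dominates #3.
Others (#1, #2, #4, #5) are each worse than #3 on at least one objective.

#6, #7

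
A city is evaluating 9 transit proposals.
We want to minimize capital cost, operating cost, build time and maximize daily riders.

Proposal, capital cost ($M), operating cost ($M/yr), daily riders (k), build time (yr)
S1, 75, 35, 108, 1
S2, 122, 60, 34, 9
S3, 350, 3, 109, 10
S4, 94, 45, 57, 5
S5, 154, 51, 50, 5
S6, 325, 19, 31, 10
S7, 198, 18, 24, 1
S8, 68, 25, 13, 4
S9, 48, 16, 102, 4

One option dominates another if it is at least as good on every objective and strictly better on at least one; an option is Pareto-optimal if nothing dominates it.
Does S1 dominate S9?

No

S1 vs S9: S1 is worse on capital cost (75 vs 48), so it does not dominate S9.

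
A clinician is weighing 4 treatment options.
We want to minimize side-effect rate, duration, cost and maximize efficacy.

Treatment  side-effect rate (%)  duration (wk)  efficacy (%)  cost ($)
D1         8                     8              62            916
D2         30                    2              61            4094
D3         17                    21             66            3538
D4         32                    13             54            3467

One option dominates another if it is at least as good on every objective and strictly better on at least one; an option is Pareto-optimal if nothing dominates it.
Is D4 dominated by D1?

Yes

D1 vs D4: side-effect rate 8≤32, duration 8≤13, efficacy 62≥54, cost 916≤3467 — D1 is at least as good on every objective with at least one strict improvement.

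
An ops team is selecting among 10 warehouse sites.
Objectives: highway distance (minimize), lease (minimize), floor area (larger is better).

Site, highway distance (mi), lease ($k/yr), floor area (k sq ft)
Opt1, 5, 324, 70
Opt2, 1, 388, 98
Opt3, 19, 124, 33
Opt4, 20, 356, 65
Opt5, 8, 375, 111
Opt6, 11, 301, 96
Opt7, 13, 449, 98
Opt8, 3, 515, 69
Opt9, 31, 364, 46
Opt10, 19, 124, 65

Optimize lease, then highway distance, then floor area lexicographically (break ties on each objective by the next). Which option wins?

Opt10

First minimize lease: best is 124, kept {Opt3, Opt10}.
Then minimize highway distance: best is 19, kept {Opt3, Opt10}.
Then maximize floor area: best is 65, kept {Opt10}.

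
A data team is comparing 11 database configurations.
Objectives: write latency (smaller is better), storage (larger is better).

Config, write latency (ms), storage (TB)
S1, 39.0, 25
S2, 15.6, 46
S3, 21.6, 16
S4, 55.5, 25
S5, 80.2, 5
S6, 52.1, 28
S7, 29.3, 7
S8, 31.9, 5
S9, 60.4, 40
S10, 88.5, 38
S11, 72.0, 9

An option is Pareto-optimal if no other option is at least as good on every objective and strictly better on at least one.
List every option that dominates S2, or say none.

S1: worse on write latency (39.0 vs 15.6).
S3: worse on write latency (21.6 vs 15.6).
S4: worse on write latency (55.5 vs 15.6).
S5: worse on write latency (80.2 vs 15.6).
S6: worse on write latency (52.1 vs 15.6).
S7: worse on write latency (29.3 vs 15.6).
S8: worse on write latency (31.9 vs 15.6).
S9: worse on write latency (60.4 vs 15.6).
S10: worse on write latency (88.5 vs 15.6).
S11: worse on write latency (72.0 vs 15.6).
No option dominates S2.

none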